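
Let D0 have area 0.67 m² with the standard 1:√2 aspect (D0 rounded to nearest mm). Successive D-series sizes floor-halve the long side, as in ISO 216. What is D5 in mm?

Let D0's short side be w mm. w · w√2 = 0.67 m² = 670,000 mm², so w ≈ 688.3 mm and w√2 ≈ 973.4 mm → D0 = 688 × 973 mm.
D1: ⌊973/2⌋ × 688 = 486 × 688 mm
D2: ⌊688/2⌋ × 486 = 344 × 486 mm
D3: ⌊486/2⌋ × 344 = 243 × 344 mm
D4: ⌊344/2⌋ × 243 = 172 × 243 mm
D5: ⌊243/2⌋ × 172 = 121 × 172 mm

121 × 172 mm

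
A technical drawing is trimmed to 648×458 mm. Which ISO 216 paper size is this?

Aspect ratio 648/458 ≈ 1.415 — close to the ISO √2 ≈ 1.414.
In the C-series (envelope sizes, between A and B): C2 = 458 × 648 mm.

C2 (458 × 648 mm)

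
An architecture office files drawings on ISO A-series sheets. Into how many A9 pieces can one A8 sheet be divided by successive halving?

2

A8 = 52 × 74 mm; A9 = 37 × 52 mm.
Each halving step doubles the count; 1 step from A8 to A9.
2^1 = 2.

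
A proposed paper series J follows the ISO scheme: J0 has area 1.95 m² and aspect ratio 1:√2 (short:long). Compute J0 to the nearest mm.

Let the short side be w mm. Then w · w√2 = 1.95 m² = 1,950,000 mm².
w² = 1,950,000/√2, so w ≈ 1174.2 mm; long side = w√2 ≈ 1660.6 mm.

1174 × 1661 mm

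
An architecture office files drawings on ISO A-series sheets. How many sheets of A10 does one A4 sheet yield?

64

Each ISO step halves the sheet: 1 × A4 → 2 × A5 → 4 × A6 → 8 × A7 → …
From A4 to A10 is 6 halving steps: 2^6 = 64.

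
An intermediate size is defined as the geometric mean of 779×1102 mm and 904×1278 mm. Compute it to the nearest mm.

839 × 1187 mm

Short side: √(779 · 904) = √704216 ≈ 839.2 → 839 mm
Long side: √(1102 · 1278) = √1408356 ≈ 1186.7 → 1187 mm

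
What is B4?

B0 = 1000 × 1414 mm (B0 has a 1000 mm short side, aspect 1:√2).
B1: ⌊1414/2⌋ × 1000 = 707 × 1000 mm
B2: ⌊1000/2⌋ × 707 = 500 × 707 mm
B3: ⌊707/2⌋ × 500 = 353 × 500 mm
B4: ⌊500/2⌋ × 353 = 250 × 353 mm

250 × 353 mm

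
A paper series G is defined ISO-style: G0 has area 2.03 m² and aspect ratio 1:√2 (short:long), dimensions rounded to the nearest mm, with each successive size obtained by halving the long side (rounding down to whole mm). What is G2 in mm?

Let G0's short side be w mm. w · w√2 = 2.03 m² = 2,030,000 mm², so w ≈ 1198.1 mm and w√2 ≈ 1694.4 mm → G0 = 1198 × 1694 mm.
G1: ⌊1694/2⌋ × 1198 = 847 × 1198 mm
G2: ⌊1198/2⌋ × 847 = 599 × 847 mm

599 × 847 mm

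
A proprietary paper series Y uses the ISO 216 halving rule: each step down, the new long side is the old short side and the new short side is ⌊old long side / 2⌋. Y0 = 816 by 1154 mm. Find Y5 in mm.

144 × 204 mm

Y1: ⌊1154/2⌋ × 816 = 577 × 816 mm
Y2: ⌊816/2⌋ × 577 = 408 × 577 mm
Y3: ⌊577/2⌋ × 408 = 288 × 408 mm
Y4: ⌊408/2⌋ × 288 = 204 × 288 mm
Y5: ⌊288/2⌋ × 204 = 144 × 204 mm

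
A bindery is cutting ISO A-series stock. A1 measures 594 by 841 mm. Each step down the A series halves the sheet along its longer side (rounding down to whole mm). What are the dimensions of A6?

A2: ⌊841/2⌋ × 594 = 420 × 594 mm
A3: ⌊594/2⌋ × 420 = 297 × 420 mm
A4: ⌊420/2⌋ × 297 = 210 × 297 mm
A5: ⌊297/2⌋ × 210 = 148 × 210 mm
A6: ⌊210/2⌋ × 148 = 105 × 148 mm

105 × 148 mm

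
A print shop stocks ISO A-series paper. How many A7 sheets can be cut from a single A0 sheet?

128

Each ISO step halves the sheet: 1 × A0 → 2 × A1 → 4 × A2 → 8 × A3 → …
From A0 to A7 is 7 halving steps: 2^7 = 128.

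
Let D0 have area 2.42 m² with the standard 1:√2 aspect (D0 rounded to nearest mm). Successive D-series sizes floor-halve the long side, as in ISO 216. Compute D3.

462 × 654 mm

Let D0's short side be w mm. w · w√2 = 2.42 m² = 2,420,000 mm², so w ≈ 1308.1 mm and w√2 ≈ 1850.0 mm → D0 = 1308 × 1850 mm.
D1: ⌊1850/2⌋ × 1308 = 925 × 1308 mm
D2: ⌊1308/2⌋ × 925 = 654 × 925 mm
D3: ⌊925/2⌋ × 654 = 462 × 654 mm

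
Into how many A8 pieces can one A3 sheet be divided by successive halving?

A3 = 297 × 420 mm; A8 = 52 × 74 mm.
Each halving step doubles the count; 5 steps from A3 to A8.
2^5 = 32.

32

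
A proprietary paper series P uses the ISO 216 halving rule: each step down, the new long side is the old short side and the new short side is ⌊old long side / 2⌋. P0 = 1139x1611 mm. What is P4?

P1 = 805 × 1139 mm (from P0 by 1 halving).
P2: ⌊1139/2⌋ × 805 = 569 × 805 mm
P3: ⌊805/2⌋ × 569 = 402 × 569 mm
P4: ⌊569/2⌋ × 402 = 284 × 402 mm

284 × 402 mm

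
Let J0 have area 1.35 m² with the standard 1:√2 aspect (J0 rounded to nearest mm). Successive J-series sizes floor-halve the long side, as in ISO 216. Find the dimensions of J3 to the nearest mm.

345 × 488 mm

Let J0's short side be w mm. w · w√2 = 1.35 m² = 1,350,000 mm², so w ≈ 977.0 mm and w√2 ≈ 1381.7 mm → J0 = 977 × 1382 mm.
J1: ⌊1382/2⌋ × 977 = 691 × 977 mm
J2: ⌊977/2⌋ × 691 = 488 × 691 mm
J3: ⌊691/2⌋ × 488 = 345 × 488 mm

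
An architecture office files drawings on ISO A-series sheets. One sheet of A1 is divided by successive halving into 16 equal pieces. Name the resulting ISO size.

16 = 2^4, so 4 halving steps.
A1 → A2 → … → A5 after 4 steps.

A5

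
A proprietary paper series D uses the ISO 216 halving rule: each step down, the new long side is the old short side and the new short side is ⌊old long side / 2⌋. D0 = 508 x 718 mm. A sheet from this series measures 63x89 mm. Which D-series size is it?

D0: 508 × 718 mm
D1: 359 × 508 mm
D2: 254 × 359 mm
D3: 179 × 254 mm
D4: 127 × 179 mm
D5: 89 × 127 mm
D6: 63 × 89 mm
D7: 44 × 63 mm
→ matches D6.

D6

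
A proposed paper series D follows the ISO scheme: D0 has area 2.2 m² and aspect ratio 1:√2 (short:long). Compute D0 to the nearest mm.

1247 × 1764 mm

Let the short side be w mm. Then w · w√2 = 2.2 m² = 2,200,000 mm².
w² = 2,200,000/√2, so w ≈ 1247.3 mm; long side = w√2 ≈ 1763.9 mm.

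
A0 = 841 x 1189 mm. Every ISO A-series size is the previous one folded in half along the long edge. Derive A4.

A1: ⌊1189/2⌋ × 841 = 594 × 841 mm
A2: ⌊841/2⌋ × 594 = 420 × 594 mm
A3: ⌊594/2⌋ × 420 = 297 × 420 mm
A4: ⌊420/2⌋ × 297 = 210 × 297 mm

210 × 297 mm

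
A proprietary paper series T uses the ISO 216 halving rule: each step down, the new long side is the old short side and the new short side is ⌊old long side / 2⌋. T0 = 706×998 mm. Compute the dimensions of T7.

T1 = 499 × 706 mm (from T0 by 1 halving).
T2: ⌊706/2⌋ × 499 = 353 × 499 mm
T3: ⌊499/2⌋ × 353 = 249 × 353 mm
T4: ⌊353/2⌋ × 249 = 176 × 249 mm
T5: ⌊249/2⌋ × 176 = 124 × 176 mm
T6: ⌊176/2⌋ × 124 = 88 × 124 mm
T7: ⌊124/2⌋ × 88 = 62 × 88 mm

62 × 88 mm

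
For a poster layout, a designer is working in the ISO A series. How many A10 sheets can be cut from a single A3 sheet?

128

Each ISO step halves the sheet: 1 × A3 → 2 × A4 → 4 × A5 → 8 × A6 → …
From A3 to A10 is 7 halving steps: 2^7 = 128.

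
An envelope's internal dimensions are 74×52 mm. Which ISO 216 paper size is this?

A8 (52 × 74 mm)

Aspect ratio 74/52 ≈ 1.423 — close to the ISO √2 ≈ 1.414.
In the A-series (A0 area = 1 m²): A8 = 52 × 74 mm.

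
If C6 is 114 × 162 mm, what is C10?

28 × 40 mm

C7: ⌊162/2⌋ × 114 = 81 × 114 mm
C8: ⌊114/2⌋ × 81 = 57 × 81 mm
C9: ⌊81/2⌋ × 57 = 40 × 57 mm
C10: ⌊57/2⌋ × 40 = 28 × 40 mm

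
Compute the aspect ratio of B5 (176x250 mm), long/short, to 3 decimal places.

1.420

250 / 176 = 1.420
ISO 216 targets √2 ≈ 1.414; the +0.006 deviation is from mm rounding.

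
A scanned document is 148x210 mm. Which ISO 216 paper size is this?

A5 (148 × 210 mm)

Aspect ratio 210/148 ≈ 1.419 — close to the ISO √2 ≈ 1.414.
In the A-series (A0 area = 1 m²): A5 = 148 × 210 mm.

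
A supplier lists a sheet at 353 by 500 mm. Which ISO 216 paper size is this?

B3 (353 × 500 mm)

Aspect ratio 500/353 ≈ 1.416 — close to the ISO √2 ≈ 1.414.
In the B-series (B0 = 1000 × 1414 mm): B3 = 353 × 500 mm.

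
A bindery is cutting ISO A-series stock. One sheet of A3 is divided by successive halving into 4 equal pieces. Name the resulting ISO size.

4 = 2^2, so 2 halving steps.
A3 → A4 → … → A5 after 2 steps.

A5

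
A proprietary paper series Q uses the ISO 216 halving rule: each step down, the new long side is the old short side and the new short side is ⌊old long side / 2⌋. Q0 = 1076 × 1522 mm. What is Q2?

Q1: ⌊1522/2⌋ × 1076 = 761 × 1076 mm
Q2: ⌊1076/2⌋ × 761 = 538 × 761 mm

538 × 761 mm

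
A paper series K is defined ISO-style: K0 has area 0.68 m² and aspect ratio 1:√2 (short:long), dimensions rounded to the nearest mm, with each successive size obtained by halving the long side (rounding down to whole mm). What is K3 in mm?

Let K0's short side be w mm. w · w√2 = 0.68 m² = 680,000 mm², so w ≈ 693.4 mm and w√2 ≈ 980.6 mm → K0 = 693 × 981 mm.
K1: ⌊981/2⌋ × 693 = 490 × 693 mm
K2: ⌊693/2⌋ × 490 = 346 × 490 mm
K3: ⌊490/2⌋ × 346 = 245 × 346 mm

245 × 346 mm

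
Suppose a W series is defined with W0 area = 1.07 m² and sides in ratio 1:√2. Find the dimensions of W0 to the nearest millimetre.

870 × 1230 mm

Let the short side be w mm. Then w · w√2 = 1.07 m² = 1,070,000 mm².
w² = 1,070,000/√2, so w ≈ 869.8 mm; long side = w√2 ≈ 1230.1 mm.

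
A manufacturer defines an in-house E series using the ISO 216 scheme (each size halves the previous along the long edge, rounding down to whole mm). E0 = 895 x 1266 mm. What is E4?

E1 = 633 × 895 mm (from E0 by 1 halving).
E2: ⌊895/2⌋ × 633 = 447 × 633 mm
E3: ⌊633/2⌋ × 447 = 316 × 447 mm
E4: ⌊447/2⌋ × 316 = 223 × 316 mm

223 × 316 mm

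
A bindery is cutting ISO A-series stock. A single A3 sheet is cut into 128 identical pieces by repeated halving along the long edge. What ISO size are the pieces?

128 = 2^7, so 7 halving steps.
A3 → A4 → … → A10 after 7 steps.

A10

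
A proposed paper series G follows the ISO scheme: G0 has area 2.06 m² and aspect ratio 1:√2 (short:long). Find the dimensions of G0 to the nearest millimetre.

1207 × 1707 mm

Let the short side be w mm. Then w · w√2 = 2.06 m² = 2,060,000 mm².
w² = 2,060,000/√2, so w ≈ 1206.9 mm; long side = w√2 ≈ 1706.8 mm.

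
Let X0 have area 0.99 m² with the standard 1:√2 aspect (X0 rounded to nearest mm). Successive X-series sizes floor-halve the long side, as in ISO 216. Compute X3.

295 × 418 mm

Let X0's short side be w mm. w · w√2 = 0.99 m² = 990,000 mm², so w ≈ 836.7 mm and w√2 ≈ 1183.2 mm → X0 = 837 × 1183 mm.
X1: ⌊1183/2⌋ × 837 = 591 × 837 mm
X2: ⌊837/2⌋ × 591 = 418 × 591 mm
X3: ⌊591/2⌋ × 418 = 295 × 418 mm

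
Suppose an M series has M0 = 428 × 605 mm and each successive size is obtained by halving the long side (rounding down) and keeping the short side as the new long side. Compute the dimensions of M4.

M1: ⌊605/2⌋ × 428 = 302 × 428 mm
M2: ⌊428/2⌋ × 302 = 214 × 302 mm
M3: ⌊302/2⌋ × 214 = 151 × 214 mm
M4: ⌊214/2⌋ × 151 = 107 × 151 mm

107 × 151 mm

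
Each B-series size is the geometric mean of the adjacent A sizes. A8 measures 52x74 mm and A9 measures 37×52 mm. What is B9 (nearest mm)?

Short side: √(52 · 37) = √1924 ≈ 43.9 → 44 mm
Long side: √(74 · 52) = √3848 ≈ 62.0 → 62 mm

44 × 62 mm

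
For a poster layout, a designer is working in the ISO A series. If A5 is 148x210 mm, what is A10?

26 × 37 mm

A6: ⌊210/2⌋ × 148 = 105 × 148 mm
A7: ⌊148/2⌋ × 105 = 74 × 105 mm
A8: ⌊105/2⌋ × 74 = 52 × 74 mm
A9: ⌊74/2⌋ × 52 = 37 × 52 mm
A10: ⌊52/2⌋ × 37 = 26 × 37 mm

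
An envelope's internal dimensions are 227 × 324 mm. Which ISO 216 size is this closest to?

Aspect ratio 324/227 ≈ 1.427 — close to the ISO √2 ≈ 1.414.
In the C-series (envelope sizes, between A and B): C4 = 229 × 324 mm.
Off by 2 mm total — nearest standard size.

C4 (229 × 324 mm)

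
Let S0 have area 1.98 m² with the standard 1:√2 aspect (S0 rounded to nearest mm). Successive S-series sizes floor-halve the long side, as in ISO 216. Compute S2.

Let S0's short side be w mm. w · w√2 = 1.98 m² = 1,980,000 mm², so w ≈ 1183.2 mm and w√2 ≈ 1673.4 mm → S0 = 1183 × 1673 mm.
S1: ⌊1673/2⌋ × 1183 = 836 × 1183 mm
S2: ⌊1183/2⌋ × 836 = 591 × 836 mm

591 × 836 mm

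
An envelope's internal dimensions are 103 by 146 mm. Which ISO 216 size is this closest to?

A6 (105 × 148 mm)

Aspect ratio 146/103 ≈ 1.417 — close to the ISO √2 ≈ 1.414.
In the A-series (A0 area = 1 m²): A6 = 105 × 148 mm.
Off by 4 mm total — nearest standard size.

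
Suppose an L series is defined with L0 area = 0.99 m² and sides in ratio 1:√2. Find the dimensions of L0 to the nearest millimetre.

837 × 1183 mm

Let the short side be w mm. Then w · w√2 = 0.99 m² = 990,000 mm².
w² = 990,000/√2, so w ≈ 836.7 mm; long side = w√2 ≈ 1183.2 mm.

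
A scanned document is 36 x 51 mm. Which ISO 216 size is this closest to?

Aspect ratio 51/36 ≈ 1.417 — close to the ISO √2 ≈ 1.414.
In the A-series (A0 area = 1 m²): A9 = 37 × 52 mm.
Off by 2 mm total — nearest standard size.

A9 (37 × 52 mm)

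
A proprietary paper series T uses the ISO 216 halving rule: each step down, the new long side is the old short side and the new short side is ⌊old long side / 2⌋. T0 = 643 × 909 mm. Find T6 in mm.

80 × 113 mm

T1: ⌊909/2⌋ × 643 = 454 × 643 mm
T2: ⌊643/2⌋ × 454 = 321 × 454 mm
T3: ⌊454/2⌋ × 321 = 227 × 321 mm
T4: ⌊321/2⌋ × 227 = 160 × 227 mm
T5: ⌊227/2⌋ × 160 = 113 × 160 mm
T6: ⌊160/2⌋ × 113 = 80 × 113 mm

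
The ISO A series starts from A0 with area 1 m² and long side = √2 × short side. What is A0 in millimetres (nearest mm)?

841 × 1189 mm

Let the short side be w mm. Then the long side is w√2 and w · w√2 = 10⁶ mm².
w² = 10⁶/√2, so w = 1000 / 2^(1/4) ≈ 840.9 mm; long side = 1000 · 2^(1/4) ≈ 1189.2 mm.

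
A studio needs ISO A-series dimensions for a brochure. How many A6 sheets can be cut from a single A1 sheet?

Each ISO step halves the sheet: 1 × A1 → 2 × A2 → 4 × A3 → 8 × A4 → …
From A1 to A6 is 5 halving steps: 2^5 = 32.

32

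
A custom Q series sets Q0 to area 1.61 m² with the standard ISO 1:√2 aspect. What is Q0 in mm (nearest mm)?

Let the short side be w mm. Then w · w√2 = 1.61 m² = 1,610,000 mm².
w² = 1,610,000/√2, so w ≈ 1067.0 mm; long side = w√2 ≈ 1508.9 mm.

1067 × 1509 mm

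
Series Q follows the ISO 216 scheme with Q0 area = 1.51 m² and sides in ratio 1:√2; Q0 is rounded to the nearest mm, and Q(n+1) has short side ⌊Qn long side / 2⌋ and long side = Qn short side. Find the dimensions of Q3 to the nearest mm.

365 × 516 mm

Let Q0's short side be w mm. w · w√2 = 1.51 m² = 1,510,000 mm², so w ≈ 1033.3 mm and w√2 ≈ 1461.3 mm → Q0 = 1033 × 1461 mm.
Q1: ⌊1461/2⌋ × 1033 = 730 × 1033 mm
Q2: ⌊1033/2⌋ × 730 = 516 × 730 mm
Q3: ⌊730/2⌋ × 516 = 365 × 516 mm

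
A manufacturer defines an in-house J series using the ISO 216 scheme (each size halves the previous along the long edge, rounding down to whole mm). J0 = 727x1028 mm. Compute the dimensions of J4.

181 × 257 mm

J1: ⌊1028/2⌋ × 727 = 514 × 727 mm
J2: ⌊727/2⌋ × 514 = 363 × 514 mm
J3: ⌊514/2⌋ × 363 = 257 × 363 mm
J4: ⌊363/2⌋ × 257 = 181 × 257 mm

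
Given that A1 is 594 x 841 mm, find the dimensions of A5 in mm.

148 × 210 mm

A2: ⌊841/2⌋ × 594 = 420 × 594 mm
A3: ⌊594/2⌋ × 420 = 297 × 420 mm
A4: ⌊420/2⌋ × 297 = 210 × 297 mm
A5: ⌊297/2⌋ × 210 = 148 × 210 mm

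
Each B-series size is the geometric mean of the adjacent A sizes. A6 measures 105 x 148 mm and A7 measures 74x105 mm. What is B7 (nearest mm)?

Short side: √(105 · 74) = √7770 ≈ 88.1 → 88 mm
Long side: √(148 · 105) = √15540 ≈ 124.7 → 125 mm

88 × 125 mm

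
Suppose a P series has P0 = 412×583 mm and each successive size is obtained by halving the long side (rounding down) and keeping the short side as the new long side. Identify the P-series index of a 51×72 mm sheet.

P0: 412 × 583 mm
P1: 291 × 412 mm
P2: 206 × 291 mm
P3: 145 × 206 mm
P4: 103 × 145 mm
P5: 72 × 103 mm
P6: 51 × 72 mm
P7: 36 × 51 mm
→ matches P6.

P6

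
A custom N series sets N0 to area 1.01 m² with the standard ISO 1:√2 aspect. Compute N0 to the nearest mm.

845 × 1195 mm

Let the short side be w mm. Then w · w√2 = 1.01 m² = 1,010,000 mm².
w² = 1,010,000/√2, so w ≈ 845.1 mm; long side = w√2 ≈ 1195.1 mm.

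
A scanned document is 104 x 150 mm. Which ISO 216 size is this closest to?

Aspect ratio 150/104 ≈ 1.442 (ISO target is √2 ≈ 1.414).
In the A-series (A0 area = 1 m²): A6 = 105 × 148 mm.
Off by 3 mm total — nearest standard size.

A6 (105 × 148 mm)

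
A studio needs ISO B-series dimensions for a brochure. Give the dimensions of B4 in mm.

B0 = 1000 × 1414 mm (B0 has a 1000 mm short side, aspect 1:√2).
B1: ⌊1414/2⌋ × 1000 = 707 × 1000 mm
B2: ⌊1000/2⌋ × 707 = 500 × 707 mm
B3: ⌊707/2⌋ × 500 = 353 × 500 mm
B4: ⌊500/2⌋ × 353 = 250 × 353 mm

250 × 353 mm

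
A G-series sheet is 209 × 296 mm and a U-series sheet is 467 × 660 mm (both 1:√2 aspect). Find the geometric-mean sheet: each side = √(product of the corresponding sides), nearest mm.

Short side: √(209 · 467) = √97603 ≈ 312.4 → 312 mm
Long side: √(296 · 660) = √195360 ≈ 442.0 → 442 mm

312 × 442 mm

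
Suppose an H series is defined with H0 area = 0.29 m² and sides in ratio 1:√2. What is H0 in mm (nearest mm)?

Let the short side be w mm. Then w · w√2 = 0.29 m² = 290,000 mm².
w² = 290,000/√2, so w ≈ 452.8 mm; long side = w√2 ≈ 640.4 mm.

453 × 640 mm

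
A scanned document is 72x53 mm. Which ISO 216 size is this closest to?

A8 (52 × 74 mm)

Aspect ratio 72/53 ≈ 1.358 (ISO target is √2 ≈ 1.414).
In the A-series (A0 area = 1 m²): A8 = 52 × 74 mm.
Off by 3 mm total — nearest standard size.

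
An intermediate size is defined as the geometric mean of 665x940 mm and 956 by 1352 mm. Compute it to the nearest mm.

797 × 1127 mm

Short side: √(665 · 956) = √635740 ≈ 797.3 → 797 mm
Long side: √(940 · 1352) = √1270880 ≈ 1127.3 → 1127 mm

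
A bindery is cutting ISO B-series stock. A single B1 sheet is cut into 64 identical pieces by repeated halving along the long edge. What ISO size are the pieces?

B7

64 = 2^6, so 6 halving steps.
B1 → B2 → … → B7 after 6 steps.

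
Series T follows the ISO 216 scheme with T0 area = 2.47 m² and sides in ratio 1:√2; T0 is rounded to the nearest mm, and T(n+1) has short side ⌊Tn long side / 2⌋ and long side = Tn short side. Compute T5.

Let T0's short side be w mm. w · w√2 = 2.47 m² = 2,470,000 mm², so w ≈ 1321.6 mm and w√2 ≈ 1869.0 mm → T0 = 1322 × 1869 mm.
T1: ⌊1869/2⌋ × 1322 = 934 × 1322 mm
T2: ⌊1322/2⌋ × 934 = 661 × 934 mm
T3: ⌊934/2⌋ × 661 = 467 × 661 mm
T4: ⌊661/2⌋ × 467 = 330 × 467 mm
T5: ⌊467/2⌋ × 330 = 233 × 330 mm

233 × 330 mm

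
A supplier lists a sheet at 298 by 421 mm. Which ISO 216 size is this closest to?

A3 (297 × 420 mm)

Aspect ratio 421/298 ≈ 1.413 — close to the ISO √2 ≈ 1.414.
In the A-series (A0 area = 1 m²): A3 = 297 × 420 mm.
Off by 2 mm total — nearest standard size.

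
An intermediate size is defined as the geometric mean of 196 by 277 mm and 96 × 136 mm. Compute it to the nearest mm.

Short side: √(196 · 96) = √18816 ≈ 137.2 → 137 mm
Long side: √(277 · 136) = √37672 ≈ 194.1 → 194 mm

137 × 194 mm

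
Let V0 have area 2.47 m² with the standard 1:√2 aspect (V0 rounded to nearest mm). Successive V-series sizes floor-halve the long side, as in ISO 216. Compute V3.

467 × 661 mm

Let V0's short side be w mm. w · w√2 = 2.47 m² = 2,470,000 mm², so w ≈ 1321.6 mm and w√2 ≈ 1869.0 mm → V0 = 1322 × 1869 mm.
V1: ⌊1869/2⌋ × 1322 = 934 × 1322 mm
V2: ⌊1322/2⌋ × 934 = 661 × 934 mm
V3: ⌊934/2⌋ × 661 = 467 × 661 mm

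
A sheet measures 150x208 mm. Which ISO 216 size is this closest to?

Aspect ratio 208/150 ≈ 1.387 (ISO target is √2 ≈ 1.414).
In the A-series (A0 area = 1 m²): A5 = 148 × 210 mm.
Off by 4 mm total — nearest standard size.

A5 (148 × 210 mm)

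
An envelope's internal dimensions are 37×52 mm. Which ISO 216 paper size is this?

A9 (37 × 52 mm)

Aspect ratio 52/37 ≈ 1.405 — close to the ISO √2 ≈ 1.414.
In the A-series (A0 area = 1 m²): A9 = 37 × 52 mm.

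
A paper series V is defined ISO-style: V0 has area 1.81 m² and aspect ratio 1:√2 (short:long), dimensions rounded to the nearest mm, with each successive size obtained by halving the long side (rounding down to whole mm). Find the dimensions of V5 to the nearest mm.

Let V0's short side be w mm. w · w√2 = 1.81 m² = 1,810,000 mm², so w ≈ 1131.3 mm and w√2 ≈ 1599.9 mm → V0 = 1131 × 1600 mm.
V1: ⌊1600/2⌋ × 1131 = 800 × 1131 mm
V2: ⌊1131/2⌋ × 800 = 565 × 800 mm
V3: ⌊800/2⌋ × 565 = 400 × 565 mm
V4: ⌊565/2⌋ × 400 = 282 × 400 mm
V5: ⌊400/2⌋ × 282 = 200 × 282 mm

200 × 282 mm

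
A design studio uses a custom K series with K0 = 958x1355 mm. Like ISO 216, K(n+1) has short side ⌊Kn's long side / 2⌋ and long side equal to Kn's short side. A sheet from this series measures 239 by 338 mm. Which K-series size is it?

K0: 958 × 1355 mm
K1: 677 × 958 mm
K2: 479 × 677 mm
K3: 338 × 479 mm
K4: 239 × 338 mm
K5: 169 × 239 mm
→ matches K4.

K4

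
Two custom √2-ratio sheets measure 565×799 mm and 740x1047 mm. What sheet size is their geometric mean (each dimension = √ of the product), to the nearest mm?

647 × 915 mm

Short side: √(565 · 740) = √418100 ≈ 646.6 → 647 mm
Long side: √(799 · 1047) = √836553 ≈ 914.6 → 915 mm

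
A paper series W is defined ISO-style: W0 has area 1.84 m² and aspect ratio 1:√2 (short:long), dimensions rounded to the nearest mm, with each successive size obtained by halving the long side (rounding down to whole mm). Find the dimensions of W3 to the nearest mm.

403 × 570 mm

Let W0's short side be w mm. w · w√2 = 1.84 m² = 1,840,000 mm², so w ≈ 1140.6 mm and w√2 ≈ 1613.1 mm → W0 = 1141 × 1613 mm.
W1: ⌊1613/2⌋ × 1141 = 806 × 1141 mm
W2: ⌊1141/2⌋ × 806 = 570 × 806 mm
W3: ⌊806/2⌋ × 570 = 403 × 570 mm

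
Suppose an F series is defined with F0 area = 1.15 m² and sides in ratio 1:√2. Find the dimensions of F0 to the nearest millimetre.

Let the short side be w mm. Then w · w√2 = 1.15 m² = 1,150,000 mm².
w² = 1,150,000/√2, so w ≈ 901.8 mm; long side = w√2 ≈ 1275.3 mm.

902 × 1275 mm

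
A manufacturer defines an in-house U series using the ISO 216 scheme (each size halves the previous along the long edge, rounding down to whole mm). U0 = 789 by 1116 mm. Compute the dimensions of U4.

U1: ⌊1116/2⌋ × 789 = 558 × 789 mm
U2: ⌊789/2⌋ × 558 = 394 × 558 mm
U3: ⌊558/2⌋ × 394 = 279 × 394 mm
U4: ⌊394/2⌋ × 279 = 197 × 279 mm

197 × 279 mm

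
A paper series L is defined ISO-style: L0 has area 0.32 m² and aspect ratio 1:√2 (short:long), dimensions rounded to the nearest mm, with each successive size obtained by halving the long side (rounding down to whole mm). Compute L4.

119 × 168 mm

Let L0's short side be w mm. w · w√2 = 0.32 m² = 320,000 mm², so w ≈ 475.7 mm and w√2 ≈ 672.7 mm → L0 = 476 × 673 mm.
L1: ⌊673/2⌋ × 476 = 336 × 476 mm
L2: ⌊476/2⌋ × 336 = 238 × 336 mm
L3: ⌊336/2⌋ × 238 = 168 × 238 mm
L4: ⌊238/2⌋ × 168 = 119 × 168 mm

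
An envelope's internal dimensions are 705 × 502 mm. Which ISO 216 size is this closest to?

Aspect ratio 705/502 ≈ 1.404 — close to the ISO √2 ≈ 1.414.
In the B-series (B0 = 1000 × 1414 mm): B2 = 500 × 707 mm.
Off by 4 mm total — nearest standard size.

B2 (500 × 707 mm)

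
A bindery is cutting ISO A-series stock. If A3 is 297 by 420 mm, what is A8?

52 × 74 mm

A4: ⌊420/2⌋ × 297 = 210 × 297 mm
A5: ⌊297/2⌋ × 210 = 148 × 210 mm
A6: ⌊210/2⌋ × 148 = 105 × 148 mm
A7: ⌊148/2⌋ × 105 = 74 × 105 mm
A8: ⌊105/2⌋ × 74 = 52 × 74 mm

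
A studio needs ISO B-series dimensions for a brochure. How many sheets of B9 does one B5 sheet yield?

Each ISO step halves the sheet: 1 × B5 → 2 × B6 → 4 × B7 → 8 × B8 → …
From B5 to B9 is 4 halving steps: 2^4 = 16.

16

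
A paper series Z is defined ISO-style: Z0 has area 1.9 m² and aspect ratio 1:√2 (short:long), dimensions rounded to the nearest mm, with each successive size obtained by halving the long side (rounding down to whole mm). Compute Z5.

204 × 289 mm

Let Z0's short side be w mm. w · w√2 = 1.9 m² = 1,900,000 mm², so w ≈ 1159.1 mm and w√2 ≈ 1639.2 mm → Z0 = 1159 × 1639 mm.
Z1: ⌊1639/2⌋ × 1159 = 819 × 1159 mm
Z2: ⌊1159/2⌋ × 819 = 579 × 819 mm
Z3: ⌊819/2⌋ × 579 = 409 × 579 mm
Z4: ⌊579/2⌋ × 409 = 289 × 409 mm
Z5: ⌊409/2⌋ × 289 = 204 × 289 mm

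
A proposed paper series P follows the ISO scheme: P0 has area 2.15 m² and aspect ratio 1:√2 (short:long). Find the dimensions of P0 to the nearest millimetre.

Let the short side be w mm. Then w · w√2 = 2.15 m² = 2,150,000 mm².
w² = 2,150,000/√2, so w ≈ 1233.0 mm; long side = w√2 ≈ 1743.7 mm.

1233 × 1744 mm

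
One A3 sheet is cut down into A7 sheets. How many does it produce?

16

Each ISO step halves the sheet: 1 × A3 → 2 × A4 → 4 × A5 → 8 × A6 → …
From A3 to A7 is 4 halving steps: 2^4 = 16.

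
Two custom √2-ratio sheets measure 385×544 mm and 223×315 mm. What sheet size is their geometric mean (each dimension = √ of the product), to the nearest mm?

293 × 414 mm

Short side: √(385 · 223) = √85855 ≈ 293.0 → 293 mm
Long side: √(544 · 315) = √171360 ≈ 414.0 → 414 mm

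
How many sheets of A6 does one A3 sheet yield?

8

A3 = 297 × 420 mm; A6 = 105 × 148 mm.
Each halving step doubles the count; 3 steps from A3 to A6.
2^3 = 8.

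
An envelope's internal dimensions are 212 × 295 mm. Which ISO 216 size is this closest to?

A4 (210 × 297 mm)

Aspect ratio 295/212 ≈ 1.392 (ISO target is √2 ≈ 1.414).
In the A-series (A0 area = 1 m²): A4 = 210 × 297 mm.
Off by 4 mm total — nearest standard size.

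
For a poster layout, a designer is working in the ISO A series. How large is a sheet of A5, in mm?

148 × 210 mm

A0 = 841 × 1189 mm (A0 has area 1 m², aspect 1:√2).
A1: ⌊1189/2⌋ × 841 = 594 × 841 mm
A2: ⌊841/2⌋ × 594 = 420 × 594 mm
A3: ⌊594/2⌋ × 420 = 297 × 420 mm
A4: ⌊420/2⌋ × 297 = 210 × 297 mm
A5: ⌊297/2⌋ × 210 = 148 × 210 mm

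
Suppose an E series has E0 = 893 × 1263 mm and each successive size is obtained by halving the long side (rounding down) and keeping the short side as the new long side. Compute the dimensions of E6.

111 × 157 mm

E1: ⌊1263/2⌋ × 893 = 631 × 893 mm
E2: ⌊893/2⌋ × 631 = 446 × 631 mm
E3: ⌊631/2⌋ × 446 = 315 × 446 mm
E4: ⌊446/2⌋ × 315 = 223 × 315 mm
E5: ⌊315/2⌋ × 223 = 157 × 223 mm
E6: ⌊223/2⌋ × 157 = 111 × 157 mm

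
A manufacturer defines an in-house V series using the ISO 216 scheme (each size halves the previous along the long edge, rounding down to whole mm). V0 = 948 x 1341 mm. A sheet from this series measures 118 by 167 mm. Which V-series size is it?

V0: 948 × 1341 mm
V1: 670 × 948 mm
V2: 474 × 670 mm
V3: 335 × 474 mm
V4: 237 × 335 mm
V5: 167 × 237 mm
V6: 118 × 167 mm
V7: 83 × 118 mm
→ matches V6.

V6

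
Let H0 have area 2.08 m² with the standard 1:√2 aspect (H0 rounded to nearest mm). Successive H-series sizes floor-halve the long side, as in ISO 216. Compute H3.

428 × 606 mm

Let H0's short side be w mm. w · w√2 = 2.08 m² = 2,080,000 mm², so w ≈ 1212.8 mm and w√2 ≈ 1715.1 mm → H0 = 1213 × 1715 mm.
H1: ⌊1715/2⌋ × 1213 = 857 × 1213 mm
H2: ⌊1213/2⌋ × 857 = 606 × 857 mm
H3: ⌊857/2⌋ × 606 = 428 × 606 mm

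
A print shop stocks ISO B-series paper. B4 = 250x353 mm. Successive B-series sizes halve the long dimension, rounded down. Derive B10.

31 × 44 mm

B5: ⌊353/2⌋ × 250 = 176 × 250 mm
B6: ⌊250/2⌋ × 176 = 125 × 176 mm
B7: ⌊176/2⌋ × 125 = 88 × 125 mm
B8: ⌊125/2⌋ × 88 = 62 × 88 mm
B9: ⌊88/2⌋ × 62 = 44 × 62 mm
B10: ⌊62/2⌋ × 44 = 31 × 44 mm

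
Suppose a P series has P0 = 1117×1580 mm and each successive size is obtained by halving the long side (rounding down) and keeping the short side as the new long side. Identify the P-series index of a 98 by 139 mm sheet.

P0: 1117 × 1580 mm
P1: 790 × 1117 mm
P2: 558 × 790 mm
P3: 395 × 558 mm
P4: 279 × 395 mm
P5: 197 × 279 mm
P6: 139 × 197 mm
P7: 98 × 139 mm
P8: 69 × 98 mm
→ matches P7.

P7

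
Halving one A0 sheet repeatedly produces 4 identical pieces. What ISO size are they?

A2

4 = 2^2, so 2 halving steps.
A0 → A1 → … → A2 after 2 steps.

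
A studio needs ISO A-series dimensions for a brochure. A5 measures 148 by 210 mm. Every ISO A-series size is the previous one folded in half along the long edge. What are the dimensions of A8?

52 × 74 mm

A6: ⌊210/2⌋ × 148 = 105 × 148 mm
A7: ⌊148/2⌋ × 105 = 74 × 105 mm
A8: ⌊105/2⌋ × 74 = 52 × 74 mm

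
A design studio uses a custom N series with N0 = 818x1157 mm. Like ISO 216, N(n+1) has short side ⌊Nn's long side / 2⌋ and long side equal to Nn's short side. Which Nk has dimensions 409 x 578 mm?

N2

N0: 818 × 1157 mm
N1: 578 × 818 mm
N2: 409 × 578 mm
N3: 289 × 409 mm
→ matches N2.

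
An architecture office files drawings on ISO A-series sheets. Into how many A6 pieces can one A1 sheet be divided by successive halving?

32

Each ISO step halves the sheet: 1 × A1 → 2 × A2 → 4 × A3 → 8 × A4 → …
From A1 to A6 is 5 halving steps: 2^5 = 32.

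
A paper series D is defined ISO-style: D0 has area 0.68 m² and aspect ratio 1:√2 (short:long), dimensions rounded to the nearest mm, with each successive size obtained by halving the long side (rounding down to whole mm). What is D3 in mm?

245 × 346 mm

Let D0's short side be w mm. w · w√2 = 0.68 m² = 680,000 mm², so w ≈ 693.4 mm and w√2 ≈ 980.6 mm → D0 = 693 × 981 mm.
D1: ⌊981/2⌋ × 693 = 490 × 693 mm
D2: ⌊693/2⌋ × 490 = 346 × 490 mm
D3: ⌊490/2⌋ × 346 = 245 × 346 mm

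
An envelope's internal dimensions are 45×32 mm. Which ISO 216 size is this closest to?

B10 (31 × 44 mm)

Aspect ratio 45/32 ≈ 1.406 — close to the ISO √2 ≈ 1.414.
In the B-series (B0 = 1000 × 1414 mm): B10 = 31 × 44 mm.
Off by 2 mm total — nearest standard size.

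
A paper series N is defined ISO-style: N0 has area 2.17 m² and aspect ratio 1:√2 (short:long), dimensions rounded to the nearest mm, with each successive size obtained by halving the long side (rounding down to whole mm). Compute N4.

Let N0's short side be w mm. w · w√2 = 2.17 m² = 2,170,000 mm², so w ≈ 1238.7 mm and w√2 ≈ 1751.8 mm → N0 = 1239 × 1752 mm.
N1: ⌊1752/2⌋ × 1239 = 876 × 1239 mm
N2: ⌊1239/2⌋ × 876 = 619 × 876 mm
N3: ⌊876/2⌋ × 619 = 438 × 619 mm
N4: ⌊619/2⌋ × 438 = 309 × 438 mm

309 × 438 mm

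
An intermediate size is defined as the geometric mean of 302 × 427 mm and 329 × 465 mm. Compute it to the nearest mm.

315 × 446 mm

Short side: √(302 · 329) = √99358 ≈ 315.2 → 315 mm
Long side: √(427 · 465) = √198555 ≈ 445.6 → 446 mm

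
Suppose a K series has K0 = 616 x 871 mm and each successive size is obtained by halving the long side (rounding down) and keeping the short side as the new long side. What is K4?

154 × 217 mm

K1: ⌊871/2⌋ × 616 = 435 × 616 mm
K2: ⌊616/2⌋ × 435 = 308 × 435 mm
K3: ⌊435/2⌋ × 308 = 217 × 308 mm
K4: ⌊308/2⌋ × 217 = 154 × 217 mm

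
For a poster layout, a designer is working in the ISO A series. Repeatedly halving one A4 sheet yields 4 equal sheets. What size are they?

A6

4 = 2^2, so 2 halving steps.
A4 → A5 → … → A6 after 2 steps.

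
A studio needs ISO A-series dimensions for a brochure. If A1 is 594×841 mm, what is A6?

A2: ⌊841/2⌋ × 594 = 420 × 594 mm
A3: ⌊594/2⌋ × 420 = 297 × 420 mm
A4: ⌊420/2⌋ × 297 = 210 × 297 mm
A5: ⌊297/2⌋ × 210 = 148 × 210 mm
A6: ⌊210/2⌋ × 148 = 105 × 148 mm

105 × 148 mm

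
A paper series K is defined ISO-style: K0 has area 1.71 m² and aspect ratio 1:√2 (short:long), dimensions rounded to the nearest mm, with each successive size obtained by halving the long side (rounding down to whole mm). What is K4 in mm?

275 × 388 mm

Let K0's short side be w mm. w · w√2 = 1.71 m² = 1,710,000 mm², so w ≈ 1099.6 mm and w√2 ≈ 1555.1 mm → K0 = 1100 × 1555 mm.
K1: ⌊1555/2⌋ × 1100 = 777 × 1100 mm
K2: ⌊1100/2⌋ × 777 = 550 × 777 mm
K3: ⌊777/2⌋ × 550 = 388 × 550 mm
K4: ⌊550/2⌋ × 388 = 275 × 388 mm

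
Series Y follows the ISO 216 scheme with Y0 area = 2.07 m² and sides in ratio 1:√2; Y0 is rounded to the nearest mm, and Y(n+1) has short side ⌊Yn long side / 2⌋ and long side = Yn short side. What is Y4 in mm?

302 × 427 mm

Let Y0's short side be w mm. w · w√2 = 2.07 m² = 2,070,000 mm², so w ≈ 1209.8 mm and w√2 ≈ 1711.0 mm → Y0 = 1210 × 1711 mm.
Y1: ⌊1711/2⌋ × 1210 = 855 × 1210 mm
Y2: ⌊1210/2⌋ × 855 = 605 × 855 mm
Y3: ⌊855/2⌋ × 605 = 427 × 605 mm
Y4: ⌊605/2⌋ × 427 = 302 × 427 mm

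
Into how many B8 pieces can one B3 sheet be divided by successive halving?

32

Each ISO step halves the sheet: 1 × B3 → 2 × B4 → 4 × B5 → 8 × B6 → …
From B3 to B8 is 5 halving steps: 2^5 = 32.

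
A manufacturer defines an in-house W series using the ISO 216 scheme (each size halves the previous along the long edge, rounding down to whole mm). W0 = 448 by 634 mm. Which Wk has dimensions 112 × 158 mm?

W0: 448 × 634 mm
W1: 317 × 448 mm
W2: 224 × 317 mm
W3: 158 × 224 mm
W4: 112 × 158 mm
W5: 79 × 112 mm
→ matches W4.

W4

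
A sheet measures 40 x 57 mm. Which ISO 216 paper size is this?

Aspect ratio 57/40 ≈ 1.425 — close to the ISO √2 ≈ 1.414.
In the C-series (envelope sizes, between A and B): C9 = 40 × 57 mm.

C9 (40 × 57 mm)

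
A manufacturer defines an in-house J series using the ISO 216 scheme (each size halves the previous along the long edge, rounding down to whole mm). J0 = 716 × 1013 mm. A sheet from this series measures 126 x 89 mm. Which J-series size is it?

J0: 716 × 1013 mm
J1: 506 × 716 mm
J2: 358 × 506 mm
J3: 253 × 358 mm
J4: 179 × 253 mm
J5: 126 × 179 mm
J6: 89 × 126 mm
J7: 63 × 89 mm
→ matches J6.

J6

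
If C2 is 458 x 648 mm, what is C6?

114 × 162 mm

C3: ⌊648/2⌋ × 458 = 324 × 458 mm
C4: ⌊458/2⌋ × 324 = 229 × 324 mm
C5: ⌊324/2⌋ × 229 = 162 × 229 mm
C6: ⌊229/2⌋ × 162 = 114 × 162 mm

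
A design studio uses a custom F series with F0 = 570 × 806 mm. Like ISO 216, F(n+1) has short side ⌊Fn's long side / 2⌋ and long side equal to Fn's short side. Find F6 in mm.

71 × 100 mm

F1: ⌊806/2⌋ × 570 = 403 × 570 mm
F2: ⌊570/2⌋ × 403 = 285 × 403 mm
F3: ⌊403/2⌋ × 285 = 201 × 285 mm
F4: ⌊285/2⌋ × 201 = 142 × 201 mm
F5: ⌊201/2⌋ × 142 = 100 × 142 mm
F6: ⌊142/2⌋ × 100 = 71 × 100 mm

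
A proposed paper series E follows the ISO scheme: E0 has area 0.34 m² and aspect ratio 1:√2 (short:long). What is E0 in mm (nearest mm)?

Let the short side be w mm. Then w · w√2 = 0.34 m² = 340,000 mm².
w² = 340,000/√2, so w ≈ 490.3 mm; long side = w√2 ≈ 693.4 mm.

490 × 693 mm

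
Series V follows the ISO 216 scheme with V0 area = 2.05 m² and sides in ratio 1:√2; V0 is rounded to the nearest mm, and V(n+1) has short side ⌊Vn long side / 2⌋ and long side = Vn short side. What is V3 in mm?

425 × 602 mm

Let V0's short side be w mm. w · w√2 = 2.05 m² = 2,050,000 mm², so w ≈ 1204.0 mm and w√2 ≈ 1702.7 mm → V0 = 1204 × 1703 mm.
V1: ⌊1703/2⌋ × 1204 = 851 × 1204 mm
V2: ⌊1204/2⌋ × 851 = 602 × 851 mm
V3: ⌊851/2⌋ × 602 = 425 × 602 mm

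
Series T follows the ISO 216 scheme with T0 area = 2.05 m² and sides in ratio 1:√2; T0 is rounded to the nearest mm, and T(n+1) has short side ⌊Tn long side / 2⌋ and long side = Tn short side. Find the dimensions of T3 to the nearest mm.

425 × 602 mm

Let T0's short side be w mm. w · w√2 = 2.05 m² = 2,050,000 mm², so w ≈ 1204.0 mm and w√2 ≈ 1702.7 mm → T0 = 1204 × 1703 mm.
T1: ⌊1703/2⌋ × 1204 = 851 × 1204 mm
T2: ⌊1204/2⌋ × 851 = 602 × 851 mm
T3: ⌊851/2⌋ × 602 = 425 × 602 mm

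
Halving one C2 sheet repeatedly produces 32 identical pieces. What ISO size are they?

C7

32 = 2^5, so 5 halving steps.
C2 → C3 → … → C7 after 5 steps.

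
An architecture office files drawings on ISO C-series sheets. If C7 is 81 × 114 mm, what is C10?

C8: ⌊114/2⌋ × 81 = 57 × 81 mm
C9: ⌊81/2⌋ × 57 = 40 × 57 mm
C10: ⌊57/2⌋ × 40 = 28 × 40 mm

28 × 40 mm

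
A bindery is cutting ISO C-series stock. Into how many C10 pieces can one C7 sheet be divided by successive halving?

Each ISO step halves the sheet: 1 × C7 → 2 × C8 → 4 × C9 → 8 × C10
From C7 to C10 is 3 halving steps: 2^3 = 8.

8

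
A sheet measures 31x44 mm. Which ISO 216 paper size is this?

B10 (31 × 44 mm)

Aspect ratio 44/31 ≈ 1.419 — close to the ISO √2 ≈ 1.414.
In the B-series (B0 = 1000 × 1414 mm): B10 = 31 × 44 mm.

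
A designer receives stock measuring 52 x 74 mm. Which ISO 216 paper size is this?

A8 (52 × 74 mm)

Aspect ratio 74/52 ≈ 1.423 — close to the ISO √2 ≈ 1.414.
In the A-series (A0 area = 1 m²): A8 = 52 × 74 mm.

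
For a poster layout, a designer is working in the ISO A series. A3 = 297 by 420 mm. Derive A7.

A4: ⌊420/2⌋ × 297 = 210 × 297 mm
A5: ⌊297/2⌋ × 210 = 148 × 210 mm
A6: ⌊210/2⌋ × 148 = 105 × 148 mm
A7: ⌊148/2⌋ × 105 = 74 × 105 mm

74 × 105 mm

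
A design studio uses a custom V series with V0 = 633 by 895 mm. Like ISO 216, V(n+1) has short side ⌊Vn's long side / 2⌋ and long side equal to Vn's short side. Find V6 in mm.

V1: ⌊895/2⌋ × 633 = 447 × 633 mm
V2: ⌊633/2⌋ × 447 = 316 × 447 mm
V3: ⌊447/2⌋ × 316 = 223 × 316 mm
V4: ⌊316/2⌋ × 223 = 158 × 223 mm
V5: ⌊223/2⌋ × 158 = 111 × 158 mm
V6: ⌊158/2⌋ × 111 = 79 × 111 mm

79 × 111 mm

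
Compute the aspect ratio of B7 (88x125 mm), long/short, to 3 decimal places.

1.420

125 / 88 = 1.420
ISO 216 targets √2 ≈ 1.414; the +0.006 deviation is from mm rounding.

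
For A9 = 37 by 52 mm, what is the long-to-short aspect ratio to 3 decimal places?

1.405

52 / 37 = 1.405
ISO 216 targets √2 ≈ 1.414; the -0.009 deviation is from mm rounding.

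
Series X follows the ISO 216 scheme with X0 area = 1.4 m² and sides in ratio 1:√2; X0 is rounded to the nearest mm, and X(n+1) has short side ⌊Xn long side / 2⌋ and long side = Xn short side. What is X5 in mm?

175 × 248 mm

Let X0's short side be w mm. w · w√2 = 1.4 m² = 1,400,000 mm², so w ≈ 995.0 mm and w√2 ≈ 1407.1 mm → X0 = 995 × 1407 mm.
X1: ⌊1407/2⌋ × 995 = 703 × 995 mm
X2: ⌊995/2⌋ × 703 = 497 × 703 mm
X3: ⌊703/2⌋ × 497 = 351 × 497 mm
X4: ⌊497/2⌋ × 351 = 248 × 351 mm
X5: ⌊351/2⌋ × 248 = 175 × 248 mm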